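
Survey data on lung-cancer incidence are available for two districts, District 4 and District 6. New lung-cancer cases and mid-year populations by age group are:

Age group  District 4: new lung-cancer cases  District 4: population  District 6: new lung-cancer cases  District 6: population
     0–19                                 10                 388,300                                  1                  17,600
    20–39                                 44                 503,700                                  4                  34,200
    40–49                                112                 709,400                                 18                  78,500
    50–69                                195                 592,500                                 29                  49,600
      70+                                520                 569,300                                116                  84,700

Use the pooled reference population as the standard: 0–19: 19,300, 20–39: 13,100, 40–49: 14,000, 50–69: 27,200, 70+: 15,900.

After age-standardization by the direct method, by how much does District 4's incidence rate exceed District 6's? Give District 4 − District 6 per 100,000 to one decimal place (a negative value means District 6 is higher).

Age-specific rates per 100,000 for District 4: 2.58, 8.74, 15.79, 32.91, 91.34.
For District 6: 5.68, 11.70, 22.93, 58.47, 136.95.
Standard total = 89,500; weights = 0.2156, 0.1464, 0.1564, 0.3039, 0.1777.
District 4: 0.2156×2.58 + 0.1464×8.74 + 0.1564×15.79 + 0.3039×32.91 + 0.1777×91.34 = 30.5326 per 100,000.
District 6: 0.2156×5.68 + 0.1464×11.70 + 0.1564×22.93 + 0.3039×58.47 + 0.1777×136.95 = 48.6233 per 100,000.
Difference = 30.5326 − 48.6233 = -18.0907.

-18.1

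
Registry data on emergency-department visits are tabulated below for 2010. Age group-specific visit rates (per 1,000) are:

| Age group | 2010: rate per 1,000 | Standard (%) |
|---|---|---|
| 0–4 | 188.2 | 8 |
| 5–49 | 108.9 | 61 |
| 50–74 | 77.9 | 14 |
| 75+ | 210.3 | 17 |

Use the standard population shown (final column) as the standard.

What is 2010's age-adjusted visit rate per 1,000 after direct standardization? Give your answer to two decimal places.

128.14

Standard weights: 0.08, 0.61, 0.14, 0.17.
Standardized rate: 0.0800×188.2 + 0.6100×108.9 + 0.1400×77.9 + 0.1700×210.3 = 128.1420 per 1,000.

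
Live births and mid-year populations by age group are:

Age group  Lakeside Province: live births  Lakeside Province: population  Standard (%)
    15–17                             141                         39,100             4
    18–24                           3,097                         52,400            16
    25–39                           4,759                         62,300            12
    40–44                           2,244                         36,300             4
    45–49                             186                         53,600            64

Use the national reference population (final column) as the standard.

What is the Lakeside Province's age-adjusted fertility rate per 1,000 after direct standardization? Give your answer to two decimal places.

23.46

Age-specific rates per 1,000 for the Lakeside Province: 3.606, 59.103, 76.388, 61.818, 3.470.
Standard weights: 0.04, 0.16, 0.12, 0.04, 0.64.
Standardized rate: 0.0400×3.606 + 0.1600×59.103 + 0.1200×76.388 + 0.0400×61.818 + 0.6400×3.470 = 23.4610 per 1,000.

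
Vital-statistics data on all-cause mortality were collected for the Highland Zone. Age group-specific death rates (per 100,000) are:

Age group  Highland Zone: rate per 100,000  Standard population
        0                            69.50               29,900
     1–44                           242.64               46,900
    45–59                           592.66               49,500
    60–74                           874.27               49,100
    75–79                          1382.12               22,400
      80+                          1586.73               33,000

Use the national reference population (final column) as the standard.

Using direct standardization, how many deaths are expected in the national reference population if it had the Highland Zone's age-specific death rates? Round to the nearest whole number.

Expected deaths = Σ (standard pop × age-specific rate ÷ 100,000)
= 29,900×69.50/100,000 + 46,900×242.64/100,000 + 49,500×592.66/100,000 + 49,100×874.27/100,000 + 22,400×1382.12/100,000 + 33,000×1586.73/100,000
= 20.78 + 113.80 + 293.37 + 429.27 + 309.59 + 523.62 = 1690.43.

1690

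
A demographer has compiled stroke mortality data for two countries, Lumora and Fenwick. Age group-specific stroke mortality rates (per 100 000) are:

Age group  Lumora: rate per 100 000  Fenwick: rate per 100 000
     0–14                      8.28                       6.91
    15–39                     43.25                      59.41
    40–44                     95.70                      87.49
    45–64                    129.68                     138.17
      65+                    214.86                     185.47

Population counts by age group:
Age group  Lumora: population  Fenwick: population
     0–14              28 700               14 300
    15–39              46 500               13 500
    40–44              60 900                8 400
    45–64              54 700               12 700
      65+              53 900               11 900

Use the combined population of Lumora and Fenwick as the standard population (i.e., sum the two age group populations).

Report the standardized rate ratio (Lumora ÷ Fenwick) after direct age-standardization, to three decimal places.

1.032

Combined standard total = 305 500; weights = 0.1408, 0.1964, 0.2268, 0.2206, 0.2154.
Lumora: 0.1408×8.28 + 0.1964×43.25 + 0.2268×95.70 + 0.2206×129.68 + 0.2154×214.86 = 106.2562 per 100 000.
Fenwick: 0.1408×6.91 + 0.1964×59.41 + 0.2268×87.49 + 0.2206×138.17 + 0.2154×185.47 = 102.9177 per 100 000.
Ratio = 106.2562 ÷ 102.9177 = 1.03244.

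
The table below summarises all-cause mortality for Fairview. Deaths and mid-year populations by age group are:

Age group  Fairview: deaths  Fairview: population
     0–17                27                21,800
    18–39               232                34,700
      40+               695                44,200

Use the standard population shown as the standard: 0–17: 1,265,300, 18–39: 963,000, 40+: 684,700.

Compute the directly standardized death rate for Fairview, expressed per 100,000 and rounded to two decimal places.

Age-specific rates per 100,000 for Fairview: 123.85, 668.59, 1572.40.
Standard total = 2,913,000; weights = 0.4344, 0.3306, 0.2350.
Standardized rate: 0.4344×123.85 + 0.3306×668.59 + 0.2350×1572.40 = 644.4156 per 100,000.

644.42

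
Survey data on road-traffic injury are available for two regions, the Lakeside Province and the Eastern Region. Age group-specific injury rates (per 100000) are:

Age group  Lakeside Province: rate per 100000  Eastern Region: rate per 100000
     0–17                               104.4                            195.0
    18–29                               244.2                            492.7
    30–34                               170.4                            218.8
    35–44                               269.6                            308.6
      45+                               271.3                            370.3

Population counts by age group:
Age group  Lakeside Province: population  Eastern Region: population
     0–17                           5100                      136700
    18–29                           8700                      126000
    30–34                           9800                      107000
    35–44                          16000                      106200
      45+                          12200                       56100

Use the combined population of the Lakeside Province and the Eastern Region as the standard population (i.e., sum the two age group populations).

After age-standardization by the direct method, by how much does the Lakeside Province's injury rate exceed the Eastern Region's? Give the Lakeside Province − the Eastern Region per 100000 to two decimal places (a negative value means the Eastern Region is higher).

-108.77

Combined standard total = 583800; weights = 0.2429, 0.2307, 0.2001, 0.2093, 0.1170.
The Lakeside Province: 0.2429×104.4 + 0.2307×244.2 + 0.2001×170.4 + 0.2093×269.6 + 0.1170×271.3 = 203.9659 per 100000.
The Eastern Region: 0.2429×195.0 + 0.2307×492.7 + 0.2001×218.8 + 0.2093×308.6 + 0.1170×370.3 = 312.7371 per 100000.
Difference = 203.9659 − 312.7371 = -108.7712.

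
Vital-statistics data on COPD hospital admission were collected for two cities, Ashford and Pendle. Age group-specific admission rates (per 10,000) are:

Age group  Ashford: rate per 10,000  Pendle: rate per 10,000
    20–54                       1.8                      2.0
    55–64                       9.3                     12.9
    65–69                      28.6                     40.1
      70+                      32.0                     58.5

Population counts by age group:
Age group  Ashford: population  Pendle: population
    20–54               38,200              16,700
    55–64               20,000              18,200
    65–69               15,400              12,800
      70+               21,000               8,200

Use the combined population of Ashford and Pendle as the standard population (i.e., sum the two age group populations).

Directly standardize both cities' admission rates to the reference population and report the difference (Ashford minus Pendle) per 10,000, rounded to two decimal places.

-8.28

Combined standard total = 150,500; weights = 0.3648, 0.2538, 0.1874, 0.1940.
Ashford: 0.3648×1.8 + 0.2538×9.3 + 0.1874×28.6 + 0.1940×32.0 = 14.5847 per 10,000.
Pendle: 0.3648×2.0 + 0.2538×12.9 + 0.1874×40.1 + 0.1940×58.5 = 22.8678 per 10,000.
Difference = 14.5847 − 22.8678 = -8.2831.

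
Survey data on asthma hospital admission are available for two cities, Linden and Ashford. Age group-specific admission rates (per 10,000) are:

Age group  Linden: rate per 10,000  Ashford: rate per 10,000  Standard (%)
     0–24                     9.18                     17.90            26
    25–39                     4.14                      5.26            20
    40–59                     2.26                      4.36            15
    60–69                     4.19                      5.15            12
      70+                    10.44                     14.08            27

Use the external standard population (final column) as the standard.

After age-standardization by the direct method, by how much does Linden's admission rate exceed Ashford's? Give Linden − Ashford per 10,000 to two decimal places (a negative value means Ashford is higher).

-3.90

Standard weights: 0.26, 0.20, 0.15, 0.12, 0.27.
Linden: 0.2600×9.18 + 0.2000×4.14 + 0.1500×2.26 + 0.1200×4.19 + 0.2700×10.44 = 6.8754 per 10,000.
Ashford: 0.2600×17.90 + 0.2000×5.26 + 0.1500×4.36 + 0.1200×5.15 + 0.2700×14.08 = 10.7796 per 10,000.
Difference = 6.8754 − 10.7796 = -3.9042.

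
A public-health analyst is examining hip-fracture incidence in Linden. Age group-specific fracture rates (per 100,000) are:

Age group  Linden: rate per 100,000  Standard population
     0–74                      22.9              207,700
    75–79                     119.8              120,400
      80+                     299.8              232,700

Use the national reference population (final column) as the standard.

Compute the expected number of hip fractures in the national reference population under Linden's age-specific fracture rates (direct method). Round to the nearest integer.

889

Expected hip fractures = Σ (standard pop × age-specific rate ÷ 100,000)
= 207,700×22.9/100,000 + 120,400×119.8/100,000 + 232,700×299.8/100,000
= 47.56 + 144.24 + 697.63 = 889.44.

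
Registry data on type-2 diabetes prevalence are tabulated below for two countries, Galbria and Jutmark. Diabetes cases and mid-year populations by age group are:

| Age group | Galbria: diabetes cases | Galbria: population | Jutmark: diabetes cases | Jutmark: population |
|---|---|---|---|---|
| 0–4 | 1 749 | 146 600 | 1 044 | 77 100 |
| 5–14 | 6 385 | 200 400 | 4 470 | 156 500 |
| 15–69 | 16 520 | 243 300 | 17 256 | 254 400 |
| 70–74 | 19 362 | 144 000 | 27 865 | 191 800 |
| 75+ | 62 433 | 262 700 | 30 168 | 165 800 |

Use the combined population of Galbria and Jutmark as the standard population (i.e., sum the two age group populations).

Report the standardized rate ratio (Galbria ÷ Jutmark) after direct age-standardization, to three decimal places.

1.121

Age-specific rates per 1 000 for Galbria: 11.930, 31.861, 67.900, 134.458, 237.659.
For Jutmark: 13.541, 28.562, 67.830, 145.282, 181.954.
Combined standard total = 1 842 600; weights = 0.1214, 0.1937, 0.2701, 0.1822, 0.2326.
Galbria: 0.1214×11.930 + 0.1937×31.861 + 0.2701×67.900 + 0.1822×134.458 + 0.2326×237.659 = 105.7320 per 1 000.
Jutmark: 0.1214×13.541 + 0.1937×28.562 + 0.2701×67.830 + 0.1822×145.282 + 0.2326×181.954 = 94.2879 per 1 000.
Ratio = 105.7320 ÷ 94.2879 = 1.12137.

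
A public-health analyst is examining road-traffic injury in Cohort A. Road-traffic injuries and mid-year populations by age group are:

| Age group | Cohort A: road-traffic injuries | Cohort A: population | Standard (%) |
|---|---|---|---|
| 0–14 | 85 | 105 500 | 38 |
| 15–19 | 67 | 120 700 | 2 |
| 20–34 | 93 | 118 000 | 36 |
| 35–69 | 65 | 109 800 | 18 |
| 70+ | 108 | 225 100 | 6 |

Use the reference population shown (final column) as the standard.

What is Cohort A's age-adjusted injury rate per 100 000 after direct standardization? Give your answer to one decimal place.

Age-specific rates per 100 000 for Cohort A: 80.57, 55.51, 78.81, 59.20, 47.98.
Standard weights: 0.38, 0.02, 0.36, 0.18, 0.06.
Standardized rate: 0.3800×80.57 + 0.0200×55.51 + 0.3600×78.81 + 0.1800×59.20 + 0.0600×47.98 = 73.6336 per 100 000.

73.6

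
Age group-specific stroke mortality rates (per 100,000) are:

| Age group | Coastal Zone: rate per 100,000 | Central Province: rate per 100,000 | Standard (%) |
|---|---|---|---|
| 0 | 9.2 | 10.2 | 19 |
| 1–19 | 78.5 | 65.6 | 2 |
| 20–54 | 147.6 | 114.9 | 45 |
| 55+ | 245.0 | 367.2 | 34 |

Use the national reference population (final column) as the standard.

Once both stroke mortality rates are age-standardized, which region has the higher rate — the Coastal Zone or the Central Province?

Central Province

Standard weights: 0.19, 0.02, 0.45, 0.34.
The Coastal Zone: 0.1900×9.2 + 0.0200×78.5 + 0.4500×147.6 + 0.3400×245.0 = 153.0380 per 100,000.
The Central Province: 0.1900×10.2 + 0.0200×65.6 + 0.4500×114.9 + 0.3400×367.2 = 179.8030 per 100,000.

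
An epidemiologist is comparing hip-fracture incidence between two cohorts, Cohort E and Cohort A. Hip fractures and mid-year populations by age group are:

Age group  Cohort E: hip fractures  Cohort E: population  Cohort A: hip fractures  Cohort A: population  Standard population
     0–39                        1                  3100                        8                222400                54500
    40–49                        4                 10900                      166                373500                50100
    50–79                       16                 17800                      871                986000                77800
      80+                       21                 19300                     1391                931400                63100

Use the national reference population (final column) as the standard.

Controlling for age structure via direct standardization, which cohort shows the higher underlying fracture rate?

Age-specific rates per 100000 for Cohort E: 32.26, 36.70, 89.89, 108.81.
For Cohort A: 3.60, 44.44, 88.34, 149.35.
Standard total = 245500; weights = 0.2220, 0.2041, 0.3169, 0.2570.
Cohort E: 0.2220×32.26 + 0.2041×36.70 + 0.3169×89.89 + 0.2570×108.81 = 71.1025 per 100000.
Cohort A: 0.2220×3.60 + 0.2041×44.44 + 0.3169×88.34 + 0.2570×149.35 = 76.2484 per 100000.

Cohort A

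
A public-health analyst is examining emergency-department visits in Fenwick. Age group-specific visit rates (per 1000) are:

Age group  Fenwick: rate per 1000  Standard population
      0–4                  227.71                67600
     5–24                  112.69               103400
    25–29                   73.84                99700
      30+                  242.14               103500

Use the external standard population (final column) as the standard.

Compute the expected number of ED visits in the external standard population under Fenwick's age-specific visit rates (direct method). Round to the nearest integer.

Expected ED visits = Σ (standard pop × age-specific rate ÷ 1000)
= 67600×227.71/1000 + 103400×112.69/1000 + 99700×73.84/1000 + 103500×242.14/1000
= 15393.20 + 11652.15 + 7361.85 + 25061.49 = 59468.68.

59469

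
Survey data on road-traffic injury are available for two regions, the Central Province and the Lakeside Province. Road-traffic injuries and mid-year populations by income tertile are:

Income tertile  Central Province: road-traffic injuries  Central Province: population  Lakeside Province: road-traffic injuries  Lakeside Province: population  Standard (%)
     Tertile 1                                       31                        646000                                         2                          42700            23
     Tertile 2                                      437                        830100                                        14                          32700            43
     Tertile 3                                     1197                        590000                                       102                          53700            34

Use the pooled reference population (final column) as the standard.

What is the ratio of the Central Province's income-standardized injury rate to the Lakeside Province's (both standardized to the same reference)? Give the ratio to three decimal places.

1.103

Income-specific rates per 100000 for the Central Province: 4.80, 52.64, 202.88.
For the Lakeside Province: 4.68, 42.81, 189.94.
Standard weights: 0.23, 0.43, 0.34.
The Central Province: 0.2300×4.80 + 0.4300×52.64 + 0.3400×202.88 = 92.7204 per 100000.
The Lakeside Province: 0.2300×4.68 + 0.4300×42.81 + 0.3400×189.94 = 84.0681 per 100000.
Ratio = 92.7204 ÷ 84.0681 = 1.10292.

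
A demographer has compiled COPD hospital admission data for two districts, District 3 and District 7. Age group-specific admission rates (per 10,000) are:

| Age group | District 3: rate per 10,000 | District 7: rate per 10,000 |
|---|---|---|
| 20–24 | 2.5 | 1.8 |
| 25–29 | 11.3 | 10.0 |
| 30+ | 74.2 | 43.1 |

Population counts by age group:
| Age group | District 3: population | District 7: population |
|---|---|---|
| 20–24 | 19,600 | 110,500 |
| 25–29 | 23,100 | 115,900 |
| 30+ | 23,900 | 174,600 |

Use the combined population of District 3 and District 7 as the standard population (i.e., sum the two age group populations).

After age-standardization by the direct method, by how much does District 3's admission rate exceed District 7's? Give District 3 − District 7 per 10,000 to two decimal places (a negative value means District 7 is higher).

13.78

Combined standard total = 467,600; weights = 0.2782, 0.2973, 0.4245.
District 3: 0.2782×2.5 + 0.2973×11.3 + 0.4245×74.2 = 35.5531 per 10,000.
District 7: 0.2782×1.8 + 0.2973×10.0 + 0.4245×43.1 = 21.7697 per 10,000.
Difference = 35.5531 − 21.7697 = 13.7834.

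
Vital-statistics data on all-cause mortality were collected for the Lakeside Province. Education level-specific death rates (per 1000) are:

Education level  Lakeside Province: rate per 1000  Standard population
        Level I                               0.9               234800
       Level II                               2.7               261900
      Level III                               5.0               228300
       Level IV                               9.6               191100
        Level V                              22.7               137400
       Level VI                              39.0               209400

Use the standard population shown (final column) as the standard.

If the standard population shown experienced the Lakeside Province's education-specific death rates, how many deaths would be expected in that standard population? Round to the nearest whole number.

Expected deaths = Σ (standard pop × education-specific rate ÷ 1000)
= 234800×0.9/1000 + 261900×2.7/1000 + 228300×5.0/1000 + 191100×9.6/1000 + 137400×22.7/1000 + 209400×39.0/1000
= 211.32 + 707.13 + 1141.50 + 1834.56 + 3118.98 + 8166.60 = 15180.09.

15180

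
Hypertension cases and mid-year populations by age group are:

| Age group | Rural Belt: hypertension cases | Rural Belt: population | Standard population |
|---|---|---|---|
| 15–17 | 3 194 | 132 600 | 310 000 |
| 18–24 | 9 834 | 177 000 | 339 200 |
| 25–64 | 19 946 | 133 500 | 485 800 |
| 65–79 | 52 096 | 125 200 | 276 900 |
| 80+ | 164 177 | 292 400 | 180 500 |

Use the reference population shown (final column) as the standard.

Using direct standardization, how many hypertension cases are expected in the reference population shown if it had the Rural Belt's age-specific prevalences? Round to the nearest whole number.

315461

Age-specific rates per 1 000 for the Rural Belt: 24.087, 55.559, 149.408, 416.102, 561.481.
Expected hypertension cases = Σ (standard pop × age-specific rate ÷ 1 000)
= 310 000×24.087/1 000 + 339 200×55.559/1 000 + 485 800×149.408/1 000 + 276 900×416.102/1 000 + 180 500×561.481/1 000
= 7467.12 + 18845.72 + 72582.52 + 115218.71 + 101347.29 = 315461.37.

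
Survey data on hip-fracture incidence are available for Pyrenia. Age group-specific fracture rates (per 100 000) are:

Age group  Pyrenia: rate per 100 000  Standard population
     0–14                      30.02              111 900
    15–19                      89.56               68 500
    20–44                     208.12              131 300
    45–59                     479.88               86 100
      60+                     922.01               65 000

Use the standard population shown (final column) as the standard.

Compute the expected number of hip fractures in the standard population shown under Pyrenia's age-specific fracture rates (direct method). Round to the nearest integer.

1381

Expected hip fractures = Σ (standard pop × age-specific rate ÷ 100 000)
= 111 900×30.02/100 000 + 68 500×89.56/100 000 + 131 300×208.12/100 000 + 86 100×479.88/100 000 + 65 000×922.01/100 000
= 33.59 + 61.35 + 273.26 + 413.18 + 599.31 = 1380.69.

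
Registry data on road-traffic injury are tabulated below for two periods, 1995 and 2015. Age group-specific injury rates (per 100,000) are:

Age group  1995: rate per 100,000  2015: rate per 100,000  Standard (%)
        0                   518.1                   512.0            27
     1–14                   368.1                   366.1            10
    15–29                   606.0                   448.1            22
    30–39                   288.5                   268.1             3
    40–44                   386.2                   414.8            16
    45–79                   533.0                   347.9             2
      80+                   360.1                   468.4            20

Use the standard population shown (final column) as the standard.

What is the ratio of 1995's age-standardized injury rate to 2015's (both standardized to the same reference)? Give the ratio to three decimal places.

1.033

Standard weights: 0.27, 0.10, 0.22, 0.03, 0.16, 0.02, 0.20.
1995: 0.2700×518.1 + 0.1000×368.1 + 0.2200×606.0 + 0.0300×288.5 + 0.1600×386.2 + 0.0200×533.0 + 0.2000×360.1 = 463.1440 per 100,000.
2015: 0.2700×512.0 + 0.1000×366.1 + 0.2200×448.1 + 0.0300×268.1 + 0.1600×414.8 + 0.0200×347.9 + 0.2000×468.4 = 448.4810 per 100,000.
Ratio = 463.1440 ÷ 448.4810 = 1.03269.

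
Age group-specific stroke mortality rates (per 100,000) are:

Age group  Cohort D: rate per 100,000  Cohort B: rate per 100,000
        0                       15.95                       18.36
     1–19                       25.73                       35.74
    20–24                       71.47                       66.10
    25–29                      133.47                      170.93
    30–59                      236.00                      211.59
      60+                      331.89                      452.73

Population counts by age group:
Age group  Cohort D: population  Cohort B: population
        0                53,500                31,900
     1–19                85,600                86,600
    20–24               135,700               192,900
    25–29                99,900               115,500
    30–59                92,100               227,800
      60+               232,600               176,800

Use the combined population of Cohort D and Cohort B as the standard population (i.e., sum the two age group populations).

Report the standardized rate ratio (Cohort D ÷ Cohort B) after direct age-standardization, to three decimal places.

0.844

Combined standard total = 1,530,900; weights = 0.0558, 0.1125, 0.2146, 0.1407, 0.2090, 0.2674.
Cohort D: 0.0558×15.95 + 0.1125×25.73 + 0.2146×71.47 + 0.1407×133.47 + 0.2090×236.00 + 0.2674×331.89 = 175.9746 per 100,000.
Cohort B: 0.0558×18.36 + 0.1125×35.74 + 0.2146×66.10 + 0.1407×170.93 + 0.2090×211.59 + 0.2674×452.73 = 208.5678 per 100,000.
Ratio = 175.9746 ÷ 208.5678 = 0.84373.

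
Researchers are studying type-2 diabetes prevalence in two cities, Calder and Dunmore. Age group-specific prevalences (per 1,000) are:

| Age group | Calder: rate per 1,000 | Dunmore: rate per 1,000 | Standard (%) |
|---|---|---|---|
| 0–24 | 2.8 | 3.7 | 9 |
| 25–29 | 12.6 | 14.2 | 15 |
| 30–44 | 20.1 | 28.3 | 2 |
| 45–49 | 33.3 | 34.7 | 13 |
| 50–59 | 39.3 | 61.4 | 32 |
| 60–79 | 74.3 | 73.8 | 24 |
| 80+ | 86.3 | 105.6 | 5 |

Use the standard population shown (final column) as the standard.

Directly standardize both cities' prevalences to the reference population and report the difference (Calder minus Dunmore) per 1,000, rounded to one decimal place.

Standard weights: 0.09, 0.15, 0.02, 0.13, 0.32, 0.24, 0.05.
Calder: 0.0900×2.8 + 0.1500×12.6 + 0.0200×20.1 + 0.1300×33.3 + 0.3200×39.3 + 0.2400×74.3 + 0.0500×86.3 = 41.5960 per 1,000.
Dunmore: 0.0900×3.7 + 0.1500×14.2 + 0.0200×28.3 + 0.1300×34.7 + 0.3200×61.4 + 0.2400×73.8 + 0.0500×105.6 = 50.1800 per 1,000.
Difference = 41.5960 − 50.1800 = -8.5840.

-8.6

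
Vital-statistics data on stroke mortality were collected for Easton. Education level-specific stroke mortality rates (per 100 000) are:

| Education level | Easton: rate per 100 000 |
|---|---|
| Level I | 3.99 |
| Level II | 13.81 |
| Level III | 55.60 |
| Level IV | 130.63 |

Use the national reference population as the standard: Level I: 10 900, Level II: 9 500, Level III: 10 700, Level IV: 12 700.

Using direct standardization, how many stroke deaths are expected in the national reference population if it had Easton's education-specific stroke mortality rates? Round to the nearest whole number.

Expected stroke deaths = Σ (standard pop × education-specific rate ÷ 100 000)
= 10 900×3.99/100 000 + 9 500×13.81/100 000 + 10 700×55.60/100 000 + 12 700×130.63/100 000
= 0.43 + 1.31 + 5.95 + 16.59 = 24.29.

24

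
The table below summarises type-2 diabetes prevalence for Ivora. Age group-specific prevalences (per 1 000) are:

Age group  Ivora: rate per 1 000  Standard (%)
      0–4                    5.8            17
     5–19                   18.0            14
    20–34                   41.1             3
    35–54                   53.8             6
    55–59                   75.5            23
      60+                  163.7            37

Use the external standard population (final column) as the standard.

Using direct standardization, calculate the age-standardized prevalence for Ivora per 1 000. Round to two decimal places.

Standard weights: 0.17, 0.14, 0.03, 0.06, 0.23, 0.37.
Standardized rate: 0.1700×5.8 + 0.1400×18.0 + 0.0300×41.1 + 0.0600×53.8 + 0.2300×75.5 + 0.3700×163.7 = 85.9010 per 1 000.

85.90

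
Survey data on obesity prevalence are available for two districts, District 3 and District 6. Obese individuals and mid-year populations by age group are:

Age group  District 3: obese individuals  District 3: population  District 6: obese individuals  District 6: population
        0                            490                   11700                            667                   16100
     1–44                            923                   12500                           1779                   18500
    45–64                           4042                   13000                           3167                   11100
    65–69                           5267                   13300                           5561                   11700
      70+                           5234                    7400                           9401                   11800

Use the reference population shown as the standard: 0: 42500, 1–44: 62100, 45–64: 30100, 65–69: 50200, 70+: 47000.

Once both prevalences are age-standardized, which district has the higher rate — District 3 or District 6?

District 6

Age-specific rates per 1000 for District 3: 41.880, 73.840, 310.923, 396.015, 707.297.
For District 6: 41.429, 96.162, 285.315, 475.299, 796.695.
Standard total = 231900; weights = 0.1833, 0.2678, 0.1298, 0.2165, 0.2027.
District 3: 0.1833×41.880 + 0.2678×73.840 + 0.1298×310.923 + 0.2165×396.015 + 0.2027×707.297 = 296.8827 per 1000.
District 6: 0.1833×41.429 + 0.2678×96.162 + 0.1298×285.315 + 0.2165×475.299 + 0.2027×796.695 = 334.7350 per 1000.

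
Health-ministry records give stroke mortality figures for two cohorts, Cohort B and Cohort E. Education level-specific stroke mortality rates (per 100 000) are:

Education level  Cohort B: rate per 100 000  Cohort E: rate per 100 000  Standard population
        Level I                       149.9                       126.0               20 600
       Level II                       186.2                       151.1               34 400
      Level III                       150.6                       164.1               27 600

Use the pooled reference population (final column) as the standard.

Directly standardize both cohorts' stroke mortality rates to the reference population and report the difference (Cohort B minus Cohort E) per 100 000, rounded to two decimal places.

16.07

Standard total = 82 600; weights = 0.2494, 0.4165, 0.3341.
Cohort B: 0.2494×149.9 + 0.4165×186.2 + 0.3341×150.6 = 165.2516 per 100 000.
Cohort E: 0.2494×126.0 + 0.4165×151.1 + 0.3341×164.1 = 149.1840 per 100 000.
Difference = 165.2516 − 149.1840 = 16.0676.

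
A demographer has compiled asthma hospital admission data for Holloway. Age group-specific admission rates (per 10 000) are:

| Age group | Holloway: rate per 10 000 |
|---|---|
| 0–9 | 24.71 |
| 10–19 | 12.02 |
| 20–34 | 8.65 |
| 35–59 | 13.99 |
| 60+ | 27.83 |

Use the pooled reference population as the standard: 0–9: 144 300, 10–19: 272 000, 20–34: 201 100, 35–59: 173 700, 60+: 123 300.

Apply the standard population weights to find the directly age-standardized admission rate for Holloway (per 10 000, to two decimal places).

Standard total = 914 400; weights = 0.1578, 0.2975, 0.2199, 0.1900, 0.1348.
Standardized rate: 0.1578×24.71 + 0.2975×12.02 + 0.2199×8.65 + 0.1900×13.99 + 0.1348×27.83 = 15.7875 per 10 000.

15.79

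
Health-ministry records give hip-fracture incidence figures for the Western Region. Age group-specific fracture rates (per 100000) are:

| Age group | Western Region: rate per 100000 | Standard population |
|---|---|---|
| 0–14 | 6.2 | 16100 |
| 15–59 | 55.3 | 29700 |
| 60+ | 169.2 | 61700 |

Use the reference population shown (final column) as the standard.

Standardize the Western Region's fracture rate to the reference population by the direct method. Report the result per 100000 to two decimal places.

113.32

Standard total = 107500; weights = 0.1498, 0.2763, 0.5740.
Standardized rate: 0.1498×6.2 + 0.2763×55.3 + 0.5740×169.2 = 113.3197 per 100000.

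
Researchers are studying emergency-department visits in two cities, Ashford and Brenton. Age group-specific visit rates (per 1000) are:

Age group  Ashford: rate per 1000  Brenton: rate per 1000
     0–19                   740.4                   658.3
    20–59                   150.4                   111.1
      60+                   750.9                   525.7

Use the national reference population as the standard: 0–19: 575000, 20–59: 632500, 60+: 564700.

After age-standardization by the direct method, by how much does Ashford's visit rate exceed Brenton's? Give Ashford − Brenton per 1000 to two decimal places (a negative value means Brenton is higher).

112.42

Standard total = 1772200; weights = 0.3245, 0.3569, 0.3186.
Ashford: 0.3245×740.4 + 0.3569×150.4 + 0.3186×750.9 = 533.1742 per 1000.
Brenton: 0.3245×658.3 + 0.3569×111.1 + 0.3186×525.7 = 420.7516 per 1000.
Difference = 533.1742 − 420.7516 = 112.4225.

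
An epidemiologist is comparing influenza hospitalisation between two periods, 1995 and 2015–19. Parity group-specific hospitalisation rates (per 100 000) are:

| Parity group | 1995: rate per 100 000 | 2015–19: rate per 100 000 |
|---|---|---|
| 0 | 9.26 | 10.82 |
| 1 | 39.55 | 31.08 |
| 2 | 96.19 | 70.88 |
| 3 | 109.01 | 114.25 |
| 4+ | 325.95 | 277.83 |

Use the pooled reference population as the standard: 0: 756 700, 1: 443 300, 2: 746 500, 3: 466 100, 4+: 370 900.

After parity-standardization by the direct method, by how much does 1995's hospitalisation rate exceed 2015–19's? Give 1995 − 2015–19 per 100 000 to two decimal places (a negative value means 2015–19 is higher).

Standard total = 2 783 500; weights = 0.2719, 0.1593, 0.2682, 0.1675, 0.1332.
1995: 0.2719×9.26 + 0.1593×39.55 + 0.2682×96.19 + 0.1675×109.01 + 0.1332×325.95 = 96.2996 per 100 000.
2015–19: 0.2719×10.82 + 0.1593×31.08 + 0.2682×70.88 + 0.1675×114.25 + 0.1332×277.83 = 83.0524 per 100 000.
Difference = 96.2996 − 83.0524 = 13.2472.

13.25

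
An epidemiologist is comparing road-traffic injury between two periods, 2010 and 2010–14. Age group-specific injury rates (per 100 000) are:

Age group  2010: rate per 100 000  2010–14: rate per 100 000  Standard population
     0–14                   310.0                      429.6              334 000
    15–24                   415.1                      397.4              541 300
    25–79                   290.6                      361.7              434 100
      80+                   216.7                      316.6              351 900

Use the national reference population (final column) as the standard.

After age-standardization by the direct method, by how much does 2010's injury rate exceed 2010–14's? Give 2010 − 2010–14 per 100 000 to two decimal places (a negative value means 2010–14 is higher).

-58.02

Standard total = 1 661 300; weights = 0.2010, 0.3258, 0.2613, 0.2118.
2010: 0.2010×310.0 + 0.3258×415.1 + 0.2613×290.6 + 0.2118×216.7 = 319.4124 per 100 000.
2010–14: 0.2010×429.6 + 0.3258×397.4 + 0.2613×361.7 + 0.2118×316.6 = 377.4300 per 100 000.
Difference = 319.4124 − 377.4300 = -58.0176.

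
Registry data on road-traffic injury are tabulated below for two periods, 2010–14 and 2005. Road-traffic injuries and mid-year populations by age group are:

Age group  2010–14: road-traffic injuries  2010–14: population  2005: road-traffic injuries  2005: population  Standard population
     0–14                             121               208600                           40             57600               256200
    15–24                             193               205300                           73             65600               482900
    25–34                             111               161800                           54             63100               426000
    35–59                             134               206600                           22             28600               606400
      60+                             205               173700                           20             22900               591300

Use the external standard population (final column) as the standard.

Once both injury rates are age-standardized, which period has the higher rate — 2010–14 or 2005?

2005

Age-specific rates per 100000 for 2010–14: 58.01, 94.01, 68.60, 64.86, 118.02.
For 2005: 69.44, 111.28, 85.58, 76.92, 87.34.
Standard total = 2362800; weights = 0.1084, 0.2044, 0.1803, 0.2566, 0.2503.
2010–14: 0.1084×58.01 + 0.2044×94.01 + 0.1803×68.60 + 0.2566×64.86 + 0.2503×118.02 = 84.0523 per 100000.
2005: 0.1084×69.44 + 0.2044×111.28 + 0.1803×85.58 + 0.2566×76.92 + 0.2503×87.34 = 87.3005 per 100000.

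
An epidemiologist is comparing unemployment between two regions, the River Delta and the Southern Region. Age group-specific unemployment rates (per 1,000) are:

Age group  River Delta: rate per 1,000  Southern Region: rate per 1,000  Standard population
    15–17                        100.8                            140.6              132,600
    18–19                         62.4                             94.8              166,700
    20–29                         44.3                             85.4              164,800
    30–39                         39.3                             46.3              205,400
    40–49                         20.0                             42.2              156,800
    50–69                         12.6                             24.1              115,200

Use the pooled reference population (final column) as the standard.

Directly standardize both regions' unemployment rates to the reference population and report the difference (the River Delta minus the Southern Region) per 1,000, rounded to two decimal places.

-25.17

Standard total = 941,500; weights = 0.1408, 0.1771, 0.1750, 0.2182, 0.1665, 0.1224.
The River Delta: 0.1408×100.8 + 0.1771×62.4 + 0.1750×44.3 + 0.2182×39.3 + 0.1665×20.0 + 0.1224×12.6 = 46.4456 per 1,000.
The Southern Region: 0.1408×140.6 + 0.1771×94.8 + 0.1750×85.4 + 0.2182×46.3 + 0.1665×42.2 + 0.1224×24.1 = 71.6133 per 1,000.
Difference = 46.4456 − 71.6133 = -25.1677.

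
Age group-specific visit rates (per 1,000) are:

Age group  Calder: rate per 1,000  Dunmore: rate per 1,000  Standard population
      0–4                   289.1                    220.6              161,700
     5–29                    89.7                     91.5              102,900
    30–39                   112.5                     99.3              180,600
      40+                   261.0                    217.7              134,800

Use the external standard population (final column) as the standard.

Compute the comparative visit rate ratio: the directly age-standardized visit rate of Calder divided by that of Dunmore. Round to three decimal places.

Standard total = 580,000; weights = 0.2788, 0.1774, 0.3114, 0.2324.
Calder: 0.2788×289.1 + 0.1774×89.7 + 0.3114×112.5 + 0.2324×261.0 = 192.2033 per 1,000.
Dunmore: 0.2788×220.6 + 0.1774×91.5 + 0.3114×99.3 + 0.2324×217.7 = 159.2516 per 1,000.
Ratio = 192.2033 ÷ 159.2516 = 1.20692.

1.207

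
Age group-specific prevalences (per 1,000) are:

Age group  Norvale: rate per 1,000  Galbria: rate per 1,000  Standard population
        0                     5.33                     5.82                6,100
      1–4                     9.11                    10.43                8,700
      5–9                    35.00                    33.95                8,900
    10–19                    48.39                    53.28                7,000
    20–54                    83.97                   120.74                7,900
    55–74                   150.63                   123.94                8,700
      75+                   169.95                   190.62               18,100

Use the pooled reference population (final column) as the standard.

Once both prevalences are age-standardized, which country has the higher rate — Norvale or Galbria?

Galbria

Standard total = 65,400; weights = 0.0933, 0.1330, 0.1361, 0.1070, 0.1208, 0.1330, 0.2768.
Norvale: 0.0933×5.33 + 0.1330×9.11 + 0.1361×35.00 + 0.1070×48.39 + 0.1208×83.97 + 0.1330×150.63 + 0.2768×169.95 = 88.8676 per 1,000.
Galbria: 0.0933×5.82 + 0.1330×10.43 + 0.1361×33.95 + 0.1070×53.28 + 0.1208×120.74 + 0.1330×123.94 + 0.2768×190.62 = 96.0811 per 1,000.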